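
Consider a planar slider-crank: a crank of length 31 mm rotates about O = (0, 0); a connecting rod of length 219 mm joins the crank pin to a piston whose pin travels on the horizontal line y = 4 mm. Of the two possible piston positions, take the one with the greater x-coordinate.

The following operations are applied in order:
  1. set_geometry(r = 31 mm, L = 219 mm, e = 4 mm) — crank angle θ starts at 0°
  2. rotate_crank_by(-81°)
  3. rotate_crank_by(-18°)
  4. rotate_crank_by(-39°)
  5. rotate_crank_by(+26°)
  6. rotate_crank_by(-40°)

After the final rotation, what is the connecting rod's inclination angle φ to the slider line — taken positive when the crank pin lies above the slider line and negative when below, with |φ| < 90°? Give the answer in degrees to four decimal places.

-4.8599

set_geometry: r = 31 mm, L = 219 mm, e = 4 mm; θ ← 0°
rotate_crank_by(-81°): θ ← 0° -81° = -81°
rotate_crank_by(-18°): θ ← -81° -18° = -99°
rotate_crank_by(-39°): θ ← -99° -39° = -138°
rotate_crank_by(+26°): θ ← -138° +26° = -112°
rotate_crank_by(-40°): θ ← -112° -40° = -152°
crank pin P = (r cos θ, r sin θ) = (-27.371375, -14.553618)
h = r sin θ − e = -14.553618 − 4 = -18.553618
sin φ = h / L = -18.553618 / 219 = -0.08471972
φ = arcsin(-0.08471972) = -4.859908°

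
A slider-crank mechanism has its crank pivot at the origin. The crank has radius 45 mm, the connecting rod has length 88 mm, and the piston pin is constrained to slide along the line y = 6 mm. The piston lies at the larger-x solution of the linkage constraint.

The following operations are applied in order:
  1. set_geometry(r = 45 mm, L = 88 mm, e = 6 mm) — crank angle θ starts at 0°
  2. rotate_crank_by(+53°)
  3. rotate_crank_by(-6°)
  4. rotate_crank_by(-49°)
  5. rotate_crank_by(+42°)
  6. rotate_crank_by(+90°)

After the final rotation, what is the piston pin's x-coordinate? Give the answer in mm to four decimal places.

set_geometry: r = 45 mm, L = 88 mm, e = 6 mm; θ ← 0°
rotate_crank_by(+53°): θ ← 0° +53° = 53°
rotate_crank_by(-6°): θ ← 53° -6° = 47°
rotate_crank_by(-49°): θ ← 47° -49° = -2°
rotate_crank_by(+42°): θ ← -2° +42° = 40°
rotate_crank_by(+90°): θ ← 40° +90° = 130°
crank pin P = (r cos θ, r sin θ) = (-28.925442, 34.472000)
h = r sin θ − e = 34.472000 − 6 = 28.472000
x = r cos θ + √(L² − h²) = -28.925442 + √(7744.0 − 810.6548) = -28.925442 + 83.266711 = 54.341269

54.3413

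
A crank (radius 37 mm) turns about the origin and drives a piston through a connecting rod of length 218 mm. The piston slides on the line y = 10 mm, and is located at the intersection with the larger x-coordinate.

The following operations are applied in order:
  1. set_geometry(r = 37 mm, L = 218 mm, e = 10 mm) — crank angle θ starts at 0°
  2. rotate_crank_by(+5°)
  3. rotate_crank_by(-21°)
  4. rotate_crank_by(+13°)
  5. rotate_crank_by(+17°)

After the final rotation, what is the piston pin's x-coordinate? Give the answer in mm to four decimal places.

set_geometry: r = 37 mm, L = 218 mm, e = 10 mm; θ ← 0°
rotate_crank_by(+5°): θ ← 0° +5° = 5°
rotate_crank_by(-21°): θ ← 5° -21° = -16°
rotate_crank_by(+13°): θ ← -16° +13° = -3°
rotate_crank_by(+17°): θ ← -3° +17° = 14°
crank pin P = (r cos θ, r sin θ) = (35.900942, 8.951110)
h = r sin θ − e = 8.951110 − 10 = -1.048890
x = r cos θ + √(L² − h²) = 35.900942 + √(47524.0 − 1.1002) = 35.900942 + 217.997477 = 253.898419

253.8984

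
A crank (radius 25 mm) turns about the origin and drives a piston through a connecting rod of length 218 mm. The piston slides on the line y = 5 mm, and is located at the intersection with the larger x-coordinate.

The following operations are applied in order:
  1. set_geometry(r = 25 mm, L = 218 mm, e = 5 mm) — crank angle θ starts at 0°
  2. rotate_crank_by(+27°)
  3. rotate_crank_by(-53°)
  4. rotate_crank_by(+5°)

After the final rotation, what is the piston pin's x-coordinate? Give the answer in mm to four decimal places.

set_geometry: r = 25 mm, L = 218 mm, e = 5 mm; θ ← 0°
rotate_crank_by(+27°): θ ← 0° +27° = 27°
rotate_crank_by(-53°): θ ← 27° -53° = -26°
rotate_crank_by(+5°): θ ← -26° +5° = -21°
crank pin P = (r cos θ, r sin θ) = (23.339511, -8.959199)
h = r sin θ − e = -8.959199 − 5 = -13.959199
x = r cos θ + √(L² − h²) = 23.339511 + √(47524.0 − 194.8592) = 23.339511 + 217.552616 = 240.892127

240.8921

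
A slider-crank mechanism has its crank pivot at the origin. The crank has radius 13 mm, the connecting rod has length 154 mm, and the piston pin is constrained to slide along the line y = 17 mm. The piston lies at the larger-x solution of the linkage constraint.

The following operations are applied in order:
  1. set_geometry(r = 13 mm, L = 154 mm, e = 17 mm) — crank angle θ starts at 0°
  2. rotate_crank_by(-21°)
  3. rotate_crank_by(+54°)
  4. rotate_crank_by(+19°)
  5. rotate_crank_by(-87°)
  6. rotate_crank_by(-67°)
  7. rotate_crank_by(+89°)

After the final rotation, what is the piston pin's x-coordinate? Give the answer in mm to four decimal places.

165.3725

set_geometry: r = 13 mm, L = 154 mm, e = 17 mm; θ ← 0°
rotate_crank_by(-21°): θ ← 0° -21° = -21°
rotate_crank_by(+54°): θ ← -21° +54° = 33°
rotate_crank_by(+19°): θ ← 33° +19° = 52°
rotate_crank_by(-87°): θ ← 52° -87° = -35°
rotate_crank_by(-67°): θ ← -35° -67° = -102°
rotate_crank_by(+89°): θ ← -102° +89° = -13°
crank pin P = (r cos θ, r sin θ) = (12.666811, -2.924364)
h = r sin θ − e = -2.924364 − 17 = -19.924364
x = r cos θ + √(L² − h²) = 12.666811 + √(23716.0 − 396.9803) = 12.666811 + 152.705664 = 165.372475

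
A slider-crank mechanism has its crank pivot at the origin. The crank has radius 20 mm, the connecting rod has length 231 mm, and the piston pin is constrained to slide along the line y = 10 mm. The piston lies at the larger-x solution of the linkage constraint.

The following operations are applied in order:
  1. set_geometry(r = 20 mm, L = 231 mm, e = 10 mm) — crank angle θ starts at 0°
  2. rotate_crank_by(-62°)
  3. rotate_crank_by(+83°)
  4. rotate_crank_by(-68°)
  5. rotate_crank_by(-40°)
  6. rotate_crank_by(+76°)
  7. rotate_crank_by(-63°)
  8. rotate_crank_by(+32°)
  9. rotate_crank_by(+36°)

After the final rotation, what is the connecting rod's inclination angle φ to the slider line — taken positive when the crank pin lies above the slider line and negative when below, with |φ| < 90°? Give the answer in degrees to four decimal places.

-3.0002

set_geometry: r = 20 mm, L = 231 mm, e = 10 mm; θ ← 0°
rotate_crank_by(-62°): θ ← 0° -62° = -62°
rotate_crank_by(+83°): θ ← -62° +83° = 21°
rotate_crank_by(-68°): θ ← 21° -68° = -47°
rotate_crank_by(-40°): θ ← -47° -40° = -87°
rotate_crank_by(+76°): θ ← -87° +76° = -11°
rotate_crank_by(-63°): θ ← -11° -63° = -74°
rotate_crank_by(+32°): θ ← -74° +32° = -42°
rotate_crank_by(+36°): θ ← -42° +36° = -6°
crank pin P = (r cos θ, r sin θ) = (19.890438, -2.090569)
h = r sin θ − e = -2.090569 − 10 = -12.090569
sin φ = h / L = -12.090569 / 231 = -0.05234013
φ = arcsin(-0.05234013) = -3.000239°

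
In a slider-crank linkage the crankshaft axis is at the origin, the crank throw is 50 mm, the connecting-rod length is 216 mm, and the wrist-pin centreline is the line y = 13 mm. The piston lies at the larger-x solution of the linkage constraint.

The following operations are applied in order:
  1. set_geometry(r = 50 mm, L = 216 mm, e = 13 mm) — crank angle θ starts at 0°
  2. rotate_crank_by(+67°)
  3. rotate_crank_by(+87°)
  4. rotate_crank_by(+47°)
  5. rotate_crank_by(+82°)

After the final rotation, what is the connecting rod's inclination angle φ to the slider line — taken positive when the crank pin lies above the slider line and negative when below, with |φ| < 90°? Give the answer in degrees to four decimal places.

set_geometry: r = 50 mm, L = 216 mm, e = 13 mm; θ ← 0°
rotate_crank_by(+67°): θ ← 0° +67° = 67°
rotate_crank_by(+87°): θ ← 67° +87° = 154°
rotate_crank_by(+47°): θ ← 154° +47° = 201°
rotate_crank_by(+82°): θ ← 201° +82° = 283°
crank pin P = (r cos θ, r sin θ) = (11.247553, -48.718503)
h = r sin θ − e = -48.718503 − 13 = -61.718503
sin φ = h / L = -61.718503 / 216 = -0.28573381
φ = arcsin(-0.28573381) = -16.602717°

-16.6027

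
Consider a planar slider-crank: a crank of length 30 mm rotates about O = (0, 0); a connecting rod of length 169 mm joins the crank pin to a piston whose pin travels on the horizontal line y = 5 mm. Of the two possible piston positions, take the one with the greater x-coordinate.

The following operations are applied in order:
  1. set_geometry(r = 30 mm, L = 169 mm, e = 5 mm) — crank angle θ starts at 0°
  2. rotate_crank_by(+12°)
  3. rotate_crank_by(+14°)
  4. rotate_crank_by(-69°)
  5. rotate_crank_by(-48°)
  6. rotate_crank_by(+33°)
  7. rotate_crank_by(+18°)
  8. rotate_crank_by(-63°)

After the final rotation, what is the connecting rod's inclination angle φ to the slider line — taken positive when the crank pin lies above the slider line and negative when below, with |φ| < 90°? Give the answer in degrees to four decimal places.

set_geometry: r = 30 mm, L = 169 mm, e = 5 mm; θ ← 0°
rotate_crank_by(+12°): θ ← 0° +12° = 12°
rotate_crank_by(+14°): θ ← 12° +14° = 26°
rotate_crank_by(-69°): θ ← 26° -69° = -43°
rotate_crank_by(-48°): θ ← -43° -48° = -91°
rotate_crank_by(+33°): θ ← -91° +33° = -58°
rotate_crank_by(+18°): θ ← -58° +18° = -40°
rotate_crank_by(-63°): θ ← -40° -63° = -103°
crank pin P = (r cos θ, r sin θ) = (-6.748532, -29.231102)
h = r sin θ − e = -29.231102 − 5 = -34.231102
sin φ = h / L = -34.231102 / 169 = -0.20255090
φ = arcsin(-0.20255090) = -11.686168°

-11.6862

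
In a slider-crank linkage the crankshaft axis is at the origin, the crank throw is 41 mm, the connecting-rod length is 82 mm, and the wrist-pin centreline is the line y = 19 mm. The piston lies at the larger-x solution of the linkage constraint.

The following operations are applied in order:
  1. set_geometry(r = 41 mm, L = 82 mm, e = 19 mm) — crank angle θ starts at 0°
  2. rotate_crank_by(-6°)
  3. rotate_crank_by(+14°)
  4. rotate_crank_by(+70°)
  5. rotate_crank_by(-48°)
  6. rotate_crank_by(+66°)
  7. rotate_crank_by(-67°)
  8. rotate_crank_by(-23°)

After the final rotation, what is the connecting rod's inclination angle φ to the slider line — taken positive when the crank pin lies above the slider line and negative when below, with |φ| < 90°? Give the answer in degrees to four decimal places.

set_geometry: r = 41 mm, L = 82 mm, e = 19 mm; θ ← 0°
rotate_crank_by(-6°): θ ← 0° -6° = -6°
rotate_crank_by(+14°): θ ← -6° +14° = 8°
rotate_crank_by(+70°): θ ← 8° +70° = 78°
rotate_crank_by(-48°): θ ← 78° -48° = 30°
rotate_crank_by(+66°): θ ← 30° +66° = 96°
rotate_crank_by(-67°): θ ← 96° -67° = 29°
rotate_crank_by(-23°): θ ← 29° -23° = 6°
crank pin P = (r cos θ, r sin θ) = (40.775398, 4.285667)
h = r sin θ − e = 4.285667 − 19 = -14.714333
sin φ = h / L = -14.714333 / 82 = -0.17944309
φ = arcsin(-0.17944309) = -10.337323°

-10.3373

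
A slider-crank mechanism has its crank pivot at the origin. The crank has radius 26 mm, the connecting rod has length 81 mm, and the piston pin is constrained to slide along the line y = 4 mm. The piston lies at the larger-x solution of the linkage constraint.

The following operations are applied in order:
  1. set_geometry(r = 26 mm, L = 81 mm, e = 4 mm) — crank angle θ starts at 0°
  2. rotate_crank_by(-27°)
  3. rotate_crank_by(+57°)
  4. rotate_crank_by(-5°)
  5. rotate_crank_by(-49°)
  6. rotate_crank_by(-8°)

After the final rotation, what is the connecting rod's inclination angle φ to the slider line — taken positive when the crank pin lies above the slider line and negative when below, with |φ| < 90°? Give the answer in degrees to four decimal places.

set_geometry: r = 26 mm, L = 81 mm, e = 4 mm; θ ← 0°
rotate_crank_by(-27°): θ ← 0° -27° = -27°
rotate_crank_by(+57°): θ ← -27° +57° = 30°
rotate_crank_by(-5°): θ ← 30° -5° = 25°
rotate_crank_by(-49°): θ ← 25° -49° = -24°
rotate_crank_by(-8°): θ ← -24° -8° = -32°
crank pin P = (r cos θ, r sin θ) = (22.049251, -13.777901)
h = r sin θ − e = -13.777901 − 4 = -17.777901
sin φ = h / L = -17.777901 / 81 = -0.21948026
φ = arcsin(-0.21948026) = -12.678508°

-12.6785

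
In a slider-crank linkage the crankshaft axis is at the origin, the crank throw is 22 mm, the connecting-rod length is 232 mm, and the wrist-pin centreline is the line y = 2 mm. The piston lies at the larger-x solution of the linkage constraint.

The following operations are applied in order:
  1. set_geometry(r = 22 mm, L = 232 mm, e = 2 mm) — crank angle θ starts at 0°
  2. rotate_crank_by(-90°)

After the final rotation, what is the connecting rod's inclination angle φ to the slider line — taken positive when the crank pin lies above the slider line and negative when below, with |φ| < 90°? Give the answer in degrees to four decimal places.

-5.9378

set_geometry: r = 22 mm, L = 232 mm, e = 2 mm; θ ← 0°
rotate_crank_by(-90°): θ ← 0° -90° = -90°
crank pin P = (r cos θ, r sin θ) = (0.000000, -22.000000)
h = r sin θ − e = -22.000000 − 2 = -24.000000
sin φ = h / L = -24.000000 / 232 = -0.10344828
φ = arcsin(-0.10344828) = -5.937772°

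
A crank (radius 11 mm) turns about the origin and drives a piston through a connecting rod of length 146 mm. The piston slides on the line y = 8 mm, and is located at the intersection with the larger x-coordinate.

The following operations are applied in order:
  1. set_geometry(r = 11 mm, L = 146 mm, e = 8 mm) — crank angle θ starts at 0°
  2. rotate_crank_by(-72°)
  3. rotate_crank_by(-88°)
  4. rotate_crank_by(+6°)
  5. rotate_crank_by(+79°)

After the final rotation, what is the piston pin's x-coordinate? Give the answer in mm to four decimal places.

147.6541

set_geometry: r = 11 mm, L = 146 mm, e = 8 mm; θ ← 0°
rotate_crank_by(-72°): θ ← 0° -72° = -72°
rotate_crank_by(-88°): θ ← -72° -88° = -160°
rotate_crank_by(+6°): θ ← -160° +6° = -154°
rotate_crank_by(+79°): θ ← -154° +79° = -75°
crank pin P = (r cos θ, r sin θ) = (2.847009, -10.625184)
h = r sin θ − e = -10.625184 − 8 = -18.625184
x = r cos θ + √(L² − h²) = 2.847009 + √(21316.0 − 346.8975) = 2.847009 + 144.807122 = 147.654131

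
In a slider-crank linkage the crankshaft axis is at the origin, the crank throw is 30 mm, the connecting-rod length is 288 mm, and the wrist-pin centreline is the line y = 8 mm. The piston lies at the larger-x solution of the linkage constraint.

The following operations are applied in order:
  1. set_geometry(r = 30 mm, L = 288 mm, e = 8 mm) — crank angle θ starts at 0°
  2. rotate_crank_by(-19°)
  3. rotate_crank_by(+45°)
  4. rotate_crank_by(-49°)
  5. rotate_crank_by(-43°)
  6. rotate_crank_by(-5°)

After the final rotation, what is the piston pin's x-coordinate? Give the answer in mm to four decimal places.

295.4619

set_geometry: r = 30 mm, L = 288 mm, e = 8 mm; θ ← 0°
rotate_crank_by(-19°): θ ← 0° -19° = -19°
rotate_crank_by(+45°): θ ← -19° +45° = 26°
rotate_crank_by(-49°): θ ← 26° -49° = -23°
rotate_crank_by(-43°): θ ← -23° -43° = -66°
rotate_crank_by(-5°): θ ← -66° -5° = -71°
crank pin P = (r cos θ, r sin θ) = (9.767045, -28.365557)
h = r sin θ − e = -28.365557 − 8 = -36.365557
x = r cos θ + √(L² − h²) = 9.767045 + √(82944.0 − 1322.4538) = 9.767045 + 285.694848 = 295.461893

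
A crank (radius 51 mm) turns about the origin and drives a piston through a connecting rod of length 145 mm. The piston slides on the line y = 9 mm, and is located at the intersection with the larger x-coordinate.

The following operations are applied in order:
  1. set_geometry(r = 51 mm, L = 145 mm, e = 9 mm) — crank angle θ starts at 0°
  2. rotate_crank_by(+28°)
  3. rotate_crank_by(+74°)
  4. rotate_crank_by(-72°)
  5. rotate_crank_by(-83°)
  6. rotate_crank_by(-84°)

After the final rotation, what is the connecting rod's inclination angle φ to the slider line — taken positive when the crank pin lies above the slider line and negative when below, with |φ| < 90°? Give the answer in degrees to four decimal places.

-17.5744

set_geometry: r = 51 mm, L = 145 mm, e = 9 mm; θ ← 0°
rotate_crank_by(+28°): θ ← 0° +28° = 28°
rotate_crank_by(+74°): θ ← 28° +74° = 102°
rotate_crank_by(-72°): θ ← 102° -72° = 30°
rotate_crank_by(-83°): θ ← 30° -83° = -53°
rotate_crank_by(-84°): θ ← -53° -84° = -137°
crank pin P = (r cos θ, r sin θ) = (-37.299039, -34.781916)
h = r sin θ − e = -34.781916 − 9 = -43.781916
sin φ = h / L = -43.781916 / 145 = -0.30194425
φ = arcsin(-0.30194425) = -17.574417°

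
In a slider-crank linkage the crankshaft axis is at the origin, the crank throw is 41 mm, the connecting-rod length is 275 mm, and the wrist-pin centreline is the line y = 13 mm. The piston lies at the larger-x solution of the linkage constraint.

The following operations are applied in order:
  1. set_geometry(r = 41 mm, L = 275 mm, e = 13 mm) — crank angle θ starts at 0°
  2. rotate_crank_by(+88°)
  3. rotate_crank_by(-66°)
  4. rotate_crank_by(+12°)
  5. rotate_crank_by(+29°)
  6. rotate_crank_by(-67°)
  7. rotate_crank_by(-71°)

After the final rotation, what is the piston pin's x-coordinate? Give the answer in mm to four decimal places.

280.5337

set_geometry: r = 41 mm, L = 275 mm, e = 13 mm; θ ← 0°
rotate_crank_by(+88°): θ ← 0° +88° = 88°
rotate_crank_by(-66°): θ ← 88° -66° = 22°
rotate_crank_by(+12°): θ ← 22° +12° = 34°
rotate_crank_by(+29°): θ ← 34° +29° = 63°
rotate_crank_by(-67°): θ ← 63° -67° = -4°
rotate_crank_by(-71°): θ ← -4° -71° = -75°
crank pin P = (r cos θ, r sin θ) = (10.611581, -39.602959)
h = r sin θ − e = -39.602959 − 13 = -52.602959
x = r cos θ + √(L² − h²) = 10.611581 + √(75625.0 − 2767.0713) = 10.611581 + 269.922079 = 280.533660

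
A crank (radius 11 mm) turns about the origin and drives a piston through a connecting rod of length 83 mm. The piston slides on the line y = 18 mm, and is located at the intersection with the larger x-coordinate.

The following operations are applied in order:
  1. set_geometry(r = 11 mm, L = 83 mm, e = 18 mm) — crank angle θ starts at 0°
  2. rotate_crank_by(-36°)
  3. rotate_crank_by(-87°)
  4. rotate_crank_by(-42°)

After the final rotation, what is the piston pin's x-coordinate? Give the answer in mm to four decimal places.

69.7141

set_geometry: r = 11 mm, L = 83 mm, e = 18 mm; θ ← 0°
rotate_crank_by(-36°): θ ← 0° -36° = -36°
rotate_crank_by(-87°): θ ← -36° -87° = -123°
rotate_crank_by(-42°): θ ← -123° -42° = -165°
crank pin P = (r cos θ, r sin θ) = (-10.625184, -2.847009)
h = r sin θ − e = -2.847009 − 18 = -20.847009
x = r cos θ + √(L² − h²) = -10.625184 + √(6889.0 − 434.5978) = -10.625184 + 80.339294 = 69.714110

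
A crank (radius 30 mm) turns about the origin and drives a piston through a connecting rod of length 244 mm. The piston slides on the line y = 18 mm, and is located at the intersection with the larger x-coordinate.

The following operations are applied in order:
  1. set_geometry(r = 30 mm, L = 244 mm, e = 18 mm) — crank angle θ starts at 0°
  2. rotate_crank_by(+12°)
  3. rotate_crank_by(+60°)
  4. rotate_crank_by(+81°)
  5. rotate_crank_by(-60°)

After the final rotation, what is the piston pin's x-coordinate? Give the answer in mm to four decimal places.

242.1367

set_geometry: r = 30 mm, L = 244 mm, e = 18 mm; θ ← 0°
rotate_crank_by(+12°): θ ← 0° +12° = 12°
rotate_crank_by(+60°): θ ← 12° +60° = 72°
rotate_crank_by(+81°): θ ← 72° +81° = 153°
rotate_crank_by(-60°): θ ← 153° -60° = 93°
crank pin P = (r cos θ, r sin θ) = (-1.570079, 29.958886)
h = r sin θ − e = 29.958886 − 18 = 11.958886
x = r cos θ + √(L² − h²) = -1.570079 + √(59536.0 − 143.0150) = -1.570079 + 243.706760 = 242.136682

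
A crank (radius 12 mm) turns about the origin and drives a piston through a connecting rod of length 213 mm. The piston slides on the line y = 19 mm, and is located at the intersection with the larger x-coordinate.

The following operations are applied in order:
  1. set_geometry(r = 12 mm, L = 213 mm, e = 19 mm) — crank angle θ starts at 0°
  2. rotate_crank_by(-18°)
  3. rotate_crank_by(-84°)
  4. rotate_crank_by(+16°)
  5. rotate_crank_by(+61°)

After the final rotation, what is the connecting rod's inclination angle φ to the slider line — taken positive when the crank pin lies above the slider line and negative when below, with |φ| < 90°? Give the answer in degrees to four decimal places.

-6.4889

set_geometry: r = 12 mm, L = 213 mm, e = 19 mm; θ ← 0°
rotate_crank_by(-18°): θ ← 0° -18° = -18°
rotate_crank_by(-84°): θ ← -18° -84° = -102°
rotate_crank_by(+16°): θ ← -102° +16° = -86°
rotate_crank_by(+61°): θ ← -86° +61° = -25°
crank pin P = (r cos θ, r sin θ) = (10.875693, -5.071419)
h = r sin θ − e = -5.071419 − 19 = -24.071419
sin φ = h / L = -24.071419 / 213 = -0.11301136
φ = arcsin(-0.11301136) = -6.488936°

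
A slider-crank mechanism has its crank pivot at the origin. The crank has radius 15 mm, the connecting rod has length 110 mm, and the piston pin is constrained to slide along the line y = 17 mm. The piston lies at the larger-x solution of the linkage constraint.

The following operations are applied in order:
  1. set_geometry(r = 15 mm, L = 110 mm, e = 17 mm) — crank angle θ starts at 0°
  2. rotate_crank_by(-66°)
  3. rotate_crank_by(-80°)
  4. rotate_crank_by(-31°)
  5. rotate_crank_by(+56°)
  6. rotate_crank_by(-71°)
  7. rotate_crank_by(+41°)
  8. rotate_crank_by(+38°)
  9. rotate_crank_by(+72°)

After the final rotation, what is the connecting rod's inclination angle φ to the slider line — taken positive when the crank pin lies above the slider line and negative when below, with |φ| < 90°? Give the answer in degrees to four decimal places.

set_geometry: r = 15 mm, L = 110 mm, e = 17 mm; θ ← 0°
rotate_crank_by(-66°): θ ← 0° -66° = -66°
rotate_crank_by(-80°): θ ← -66° -80° = -146°
rotate_crank_by(-31°): θ ← -146° -31° = -177°
rotate_crank_by(+56°): θ ← -177° +56° = -121°
rotate_crank_by(-71°): θ ← -121° -71° = -192°
rotate_crank_by(+41°): θ ← -192° +41° = -151°
rotate_crank_by(+38°): θ ← -151° +38° = -113°
rotate_crank_by(+72°): θ ← -113° +72° = -41°
crank pin P = (r cos θ, r sin θ) = (11.320644, -9.840885)
h = r sin θ − e = -9.840885 − 17 = -26.840885
sin φ = h / L = -26.840885 / 110 = -0.24400805
φ = arcsin(-0.24400805) = -14.123220°

-14.1232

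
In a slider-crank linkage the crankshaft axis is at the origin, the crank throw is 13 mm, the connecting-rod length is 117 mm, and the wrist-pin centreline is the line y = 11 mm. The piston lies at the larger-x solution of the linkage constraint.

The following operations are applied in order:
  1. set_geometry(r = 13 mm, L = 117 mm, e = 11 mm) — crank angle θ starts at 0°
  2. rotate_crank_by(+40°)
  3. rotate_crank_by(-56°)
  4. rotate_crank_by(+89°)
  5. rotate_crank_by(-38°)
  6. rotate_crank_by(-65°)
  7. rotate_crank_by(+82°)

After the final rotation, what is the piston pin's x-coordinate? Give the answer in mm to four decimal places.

set_geometry: r = 13 mm, L = 117 mm, e = 11 mm; θ ← 0°
rotate_crank_by(+40°): θ ← 0° +40° = 40°
rotate_crank_by(-56°): θ ← 40° -56° = -16°
rotate_crank_by(+89°): θ ← -16° +89° = 73°
rotate_crank_by(-38°): θ ← 73° -38° = 35°
rotate_crank_by(-65°): θ ← 35° -65° = -30°
rotate_crank_by(+82°): θ ← -30° +82° = 52°
crank pin P = (r cos θ, r sin θ) = (8.003599, 10.244140)
h = r sin θ − e = 10.244140 − 11 = -0.755860
x = r cos θ + √(L² − h²) = 8.003599 + √(13689.0 − 0.5713) = 8.003599 + 116.997558 = 125.001158

125.0012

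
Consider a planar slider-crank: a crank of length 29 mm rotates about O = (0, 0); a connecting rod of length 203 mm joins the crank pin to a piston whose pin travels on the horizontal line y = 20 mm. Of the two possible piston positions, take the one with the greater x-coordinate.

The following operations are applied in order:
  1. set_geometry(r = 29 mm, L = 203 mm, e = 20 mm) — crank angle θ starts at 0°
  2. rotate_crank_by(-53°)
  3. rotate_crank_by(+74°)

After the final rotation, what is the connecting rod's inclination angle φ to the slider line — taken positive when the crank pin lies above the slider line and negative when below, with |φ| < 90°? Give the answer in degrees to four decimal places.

-2.7126

set_geometry: r = 29 mm, L = 203 mm, e = 20 mm; θ ← 0°
rotate_crank_by(-53°): θ ← 0° -53° = -53°
rotate_crank_by(+74°): θ ← -53° +74° = 21°
crank pin P = (r cos θ, r sin θ) = (27.073832, 10.392671)
h = r sin θ − e = 10.392671 − 20 = -9.607329
sin φ = h / L = -9.607329 / 203 = -0.04732675
φ = arcsin(-0.04732675) = -2.712636°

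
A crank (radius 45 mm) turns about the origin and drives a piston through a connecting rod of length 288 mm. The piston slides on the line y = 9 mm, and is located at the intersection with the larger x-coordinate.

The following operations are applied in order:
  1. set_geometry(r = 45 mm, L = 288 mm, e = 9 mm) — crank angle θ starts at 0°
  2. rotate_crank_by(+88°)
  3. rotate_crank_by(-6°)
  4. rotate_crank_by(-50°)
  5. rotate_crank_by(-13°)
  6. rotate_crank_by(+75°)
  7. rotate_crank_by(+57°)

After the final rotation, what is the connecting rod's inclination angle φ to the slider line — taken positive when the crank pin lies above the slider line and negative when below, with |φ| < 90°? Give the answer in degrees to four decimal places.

set_geometry: r = 45 mm, L = 288 mm, e = 9 mm; θ ← 0°
rotate_crank_by(+88°): θ ← 0° +88° = 88°
rotate_crank_by(-6°): θ ← 88° -6° = 82°
rotate_crank_by(-50°): θ ← 82° -50° = 32°
rotate_crank_by(-13°): θ ← 32° -13° = 19°
rotate_crank_by(+75°): θ ← 19° +75° = 94°
rotate_crank_by(+57°): θ ← 94° +57° = 151°
crank pin P = (r cos θ, r sin θ) = (-39.357887, 21.816433)
h = r sin θ − e = 21.816433 − 9 = 12.816433
sin φ = h / L = 12.816433 / 288 = 0.04450150
φ = arcsin(0.04450150) = 2.550591°

2.5506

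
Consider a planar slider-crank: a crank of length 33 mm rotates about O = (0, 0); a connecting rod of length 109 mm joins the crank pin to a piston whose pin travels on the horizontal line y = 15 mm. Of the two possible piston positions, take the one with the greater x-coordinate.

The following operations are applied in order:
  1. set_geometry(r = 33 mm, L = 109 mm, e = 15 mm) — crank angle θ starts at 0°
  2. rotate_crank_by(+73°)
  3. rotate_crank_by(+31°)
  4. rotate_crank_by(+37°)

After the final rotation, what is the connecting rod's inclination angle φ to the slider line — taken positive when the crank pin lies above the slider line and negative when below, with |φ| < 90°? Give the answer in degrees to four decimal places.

set_geometry: r = 33 mm, L = 109 mm, e = 15 mm; θ ← 0°
rotate_crank_by(+73°): θ ← 0° +73° = 73°
rotate_crank_by(+31°): θ ← 73° +31° = 104°
rotate_crank_by(+37°): θ ← 104° +37° = 141°
crank pin P = (r cos θ, r sin θ) = (-25.645817, 20.767573)
h = r sin θ − e = 20.767573 − 15 = 5.767573
sin φ = h / L = 5.767573 / 109 = 0.05291351
φ = arcsin(0.05291351) = 3.033137°

3.0331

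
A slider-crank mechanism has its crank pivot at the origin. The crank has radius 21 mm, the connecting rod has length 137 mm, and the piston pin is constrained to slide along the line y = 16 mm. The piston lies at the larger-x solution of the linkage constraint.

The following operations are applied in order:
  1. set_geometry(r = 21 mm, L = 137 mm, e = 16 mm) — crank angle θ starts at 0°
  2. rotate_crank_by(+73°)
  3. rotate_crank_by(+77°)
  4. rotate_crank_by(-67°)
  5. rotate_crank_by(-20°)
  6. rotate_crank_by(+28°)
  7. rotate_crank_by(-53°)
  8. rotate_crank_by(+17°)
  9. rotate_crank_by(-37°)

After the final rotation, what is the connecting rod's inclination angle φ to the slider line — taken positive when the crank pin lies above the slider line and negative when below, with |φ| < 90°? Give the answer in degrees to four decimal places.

-3.9807

set_geometry: r = 21 mm, L = 137 mm, e = 16 mm; θ ← 0°
rotate_crank_by(+73°): θ ← 0° +73° = 73°
rotate_crank_by(+77°): θ ← 73° +77° = 150°
rotate_crank_by(-67°): θ ← 150° -67° = 83°
rotate_crank_by(-20°): θ ← 83° -20° = 63°
rotate_crank_by(+28°): θ ← 63° +28° = 91°
rotate_crank_by(-53°): θ ← 91° -53° = 38°
rotate_crank_by(+17°): θ ← 38° +17° = 55°
rotate_crank_by(-37°): θ ← 55° -37° = 18°
crank pin P = (r cos θ, r sin θ) = (19.972187, 6.489357)
h = r sin θ − e = 6.489357 − 16 = -9.510643
sin φ = h / L = -9.510643 / 137 = -0.06942075
φ = arcsin(-0.06942075) = -3.980718°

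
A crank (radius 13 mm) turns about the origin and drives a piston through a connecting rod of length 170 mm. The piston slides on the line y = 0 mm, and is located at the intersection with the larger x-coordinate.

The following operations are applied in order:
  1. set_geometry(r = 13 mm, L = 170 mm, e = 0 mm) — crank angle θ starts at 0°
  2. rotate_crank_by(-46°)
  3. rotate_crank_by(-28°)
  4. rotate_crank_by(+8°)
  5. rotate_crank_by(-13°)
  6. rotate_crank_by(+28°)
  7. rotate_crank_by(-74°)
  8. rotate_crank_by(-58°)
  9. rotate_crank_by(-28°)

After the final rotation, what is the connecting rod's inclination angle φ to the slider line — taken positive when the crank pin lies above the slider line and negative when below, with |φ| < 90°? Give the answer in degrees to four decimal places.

set_geometry: r = 13 mm, L = 170 mm, e = 0 mm; θ ← 0°
rotate_crank_by(-46°): θ ← 0° -46° = -46°
rotate_crank_by(-28°): θ ← -46° -28° = -74°
rotate_crank_by(+8°): θ ← -74° +8° = -66°
rotate_crank_by(-13°): θ ← -66° -13° = -79°
rotate_crank_by(+28°): θ ← -79° +28° = -51°
rotate_crank_by(-74°): θ ← -51° -74° = -125°
rotate_crank_by(-58°): θ ← -125° -58° = -183°
rotate_crank_by(-28°): θ ← -183° -28° = -211°
crank pin P = (r cos θ, r sin θ) = (-11.143175, 6.695495)
h = r sin θ − e = 6.695495 − 0 = 6.695495
sin φ = h / L = 6.695495 / 170 = 0.03938526
φ = arcsin(0.03938526) = 2.257193°

2.2572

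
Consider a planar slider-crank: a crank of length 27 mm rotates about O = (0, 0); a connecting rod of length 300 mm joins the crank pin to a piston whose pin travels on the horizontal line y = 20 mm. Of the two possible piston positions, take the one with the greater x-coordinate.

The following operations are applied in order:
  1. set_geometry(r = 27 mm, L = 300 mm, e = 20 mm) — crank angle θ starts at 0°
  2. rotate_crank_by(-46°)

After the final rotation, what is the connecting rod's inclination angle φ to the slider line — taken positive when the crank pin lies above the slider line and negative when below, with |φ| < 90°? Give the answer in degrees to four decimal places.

-7.5509

set_geometry: r = 27 mm, L = 300 mm, e = 20 mm; θ ← 0°
rotate_crank_by(-46°): θ ← 0° -46° = -46°
crank pin P = (r cos θ, r sin θ) = (18.755776, -19.422175)
h = r sin θ − e = -19.422175 − 20 = -39.422175
sin φ = h / L = -39.422175 / 300 = -0.13140725
φ = arcsin(-0.13140725) = -7.550919°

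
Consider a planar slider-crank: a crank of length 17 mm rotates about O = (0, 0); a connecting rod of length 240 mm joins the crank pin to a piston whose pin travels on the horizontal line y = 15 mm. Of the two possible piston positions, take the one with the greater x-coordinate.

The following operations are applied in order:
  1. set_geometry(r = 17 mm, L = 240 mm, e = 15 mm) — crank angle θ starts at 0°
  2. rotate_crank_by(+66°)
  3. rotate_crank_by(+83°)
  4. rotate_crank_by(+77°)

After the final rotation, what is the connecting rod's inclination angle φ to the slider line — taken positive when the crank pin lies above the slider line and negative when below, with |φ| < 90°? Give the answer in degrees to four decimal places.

set_geometry: r = 17 mm, L = 240 mm, e = 15 mm; θ ← 0°
rotate_crank_by(+66°): θ ← 0° +66° = 66°
rotate_crank_by(+83°): θ ← 66° +83° = 149°
rotate_crank_by(+77°): θ ← 149° +77° = 226°
crank pin P = (r cos θ, r sin θ) = (-11.809192, -12.228777)
h = r sin θ − e = -12.228777 − 15 = -27.228777
sin φ = h / L = -27.228777 / 240 = -0.11345324
φ = arcsin(-0.11345324) = -6.514418°

-6.5144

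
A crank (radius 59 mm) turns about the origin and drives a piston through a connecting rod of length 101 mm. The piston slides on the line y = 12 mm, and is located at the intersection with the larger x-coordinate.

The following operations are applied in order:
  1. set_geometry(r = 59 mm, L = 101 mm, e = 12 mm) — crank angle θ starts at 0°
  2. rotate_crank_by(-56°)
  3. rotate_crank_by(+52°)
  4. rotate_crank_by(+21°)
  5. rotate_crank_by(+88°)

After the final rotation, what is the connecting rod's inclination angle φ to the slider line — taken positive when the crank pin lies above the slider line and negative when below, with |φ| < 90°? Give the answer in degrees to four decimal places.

set_geometry: r = 59 mm, L = 101 mm, e = 12 mm; θ ← 0°
rotate_crank_by(-56°): θ ← 0° -56° = -56°
rotate_crank_by(+52°): θ ← -56° +52° = -4°
rotate_crank_by(+21°): θ ← -4° +21° = 17°
rotate_crank_by(+88°): θ ← 17° +88° = 105°
crank pin P = (r cos θ, r sin θ) = (-15.270324, 56.989624)
h = r sin θ − e = 56.989624 − 12 = 44.989624
sin φ = h / L = 44.989624 / 101 = 0.44544182
φ = arcsin(0.44544182) = 26.451610°

26.4516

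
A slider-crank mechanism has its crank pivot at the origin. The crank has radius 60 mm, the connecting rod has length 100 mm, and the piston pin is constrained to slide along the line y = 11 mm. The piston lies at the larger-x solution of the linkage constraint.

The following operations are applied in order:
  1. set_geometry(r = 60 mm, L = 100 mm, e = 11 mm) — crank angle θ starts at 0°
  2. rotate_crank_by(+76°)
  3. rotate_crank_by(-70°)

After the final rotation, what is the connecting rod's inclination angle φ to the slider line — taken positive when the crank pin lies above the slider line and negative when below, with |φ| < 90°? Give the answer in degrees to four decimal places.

-2.7101

set_geometry: r = 60 mm, L = 100 mm, e = 11 mm; θ ← 0°
rotate_crank_by(+76°): θ ← 0° +76° = 76°
rotate_crank_by(-70°): θ ← 76° -70° = 6°
crank pin P = (r cos θ, r sin θ) = (59.671314, 6.271708)
h = r sin θ − e = 6.271708 − 11 = -4.728292
sin φ = h / L = -4.728292 / 100 = -0.04728292
φ = arcsin(-0.04728292) = -2.710122°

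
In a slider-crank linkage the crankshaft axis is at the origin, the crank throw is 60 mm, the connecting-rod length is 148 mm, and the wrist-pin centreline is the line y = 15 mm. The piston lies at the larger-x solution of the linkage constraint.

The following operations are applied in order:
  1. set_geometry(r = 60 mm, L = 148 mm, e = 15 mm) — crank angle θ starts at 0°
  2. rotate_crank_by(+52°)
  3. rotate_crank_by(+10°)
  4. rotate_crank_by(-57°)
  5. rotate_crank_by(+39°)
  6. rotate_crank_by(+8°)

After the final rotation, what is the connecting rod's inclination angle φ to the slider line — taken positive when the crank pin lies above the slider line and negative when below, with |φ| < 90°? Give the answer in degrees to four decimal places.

set_geometry: r = 60 mm, L = 148 mm, e = 15 mm; θ ← 0°
rotate_crank_by(+52°): θ ← 0° +52° = 52°
rotate_crank_by(+10°): θ ← 52° +10° = 62°
rotate_crank_by(-57°): θ ← 62° -57° = 5°
rotate_crank_by(+39°): θ ← 5° +39° = 44°
rotate_crank_by(+8°): θ ← 44° +8° = 52°
crank pin P = (r cos θ, r sin θ) = (36.939689, 47.280645)
h = r sin θ − e = 47.280645 − 15 = 32.280645
sin φ = h / L = 32.280645 / 148 = 0.21811247
φ = arcsin(0.21811247) = 12.598193°

12.5982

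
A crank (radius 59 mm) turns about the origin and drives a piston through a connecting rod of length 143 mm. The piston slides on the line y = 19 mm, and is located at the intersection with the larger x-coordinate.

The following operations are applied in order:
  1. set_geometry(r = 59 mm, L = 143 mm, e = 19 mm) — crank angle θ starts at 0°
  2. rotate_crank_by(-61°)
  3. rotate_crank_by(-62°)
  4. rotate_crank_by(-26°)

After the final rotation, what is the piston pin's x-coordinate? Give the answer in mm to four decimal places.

set_geometry: r = 59 mm, L = 143 mm, e = 19 mm; θ ← 0°
rotate_crank_by(-61°): θ ← 0° -61° = -61°
rotate_crank_by(-62°): θ ← -61° -62° = -123°
rotate_crank_by(-26°): θ ← -123° -26° = -149°
crank pin P = (r cos θ, r sin θ) = (-50.572871, -30.387246)
h = r sin θ − e = -30.387246 − 19 = -49.387246
x = r cos θ + √(L² − h²) = -50.572871 + √(20449.0 − 2439.1001) = -50.572871 + 134.200968 = 83.628098

83.6281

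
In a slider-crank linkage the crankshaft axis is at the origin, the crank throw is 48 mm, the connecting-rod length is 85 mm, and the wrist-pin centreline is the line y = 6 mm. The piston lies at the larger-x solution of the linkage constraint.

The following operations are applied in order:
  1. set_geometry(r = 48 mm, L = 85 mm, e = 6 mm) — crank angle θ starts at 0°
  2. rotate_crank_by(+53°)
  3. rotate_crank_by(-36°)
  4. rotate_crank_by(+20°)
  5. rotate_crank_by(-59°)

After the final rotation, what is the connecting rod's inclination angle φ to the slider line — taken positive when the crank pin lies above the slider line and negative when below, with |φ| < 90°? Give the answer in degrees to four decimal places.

set_geometry: r = 48 mm, L = 85 mm, e = 6 mm; θ ← 0°
rotate_crank_by(+53°): θ ← 0° +53° = 53°
rotate_crank_by(-36°): θ ← 53° -36° = 17°
rotate_crank_by(+20°): θ ← 17° +20° = 37°
rotate_crank_by(-59°): θ ← 37° -59° = -22°
crank pin P = (r cos θ, r sin θ) = (44.504825, -17.981116)
h = r sin θ − e = -17.981116 − 6 = -23.981116
sin φ = h / L = -23.981116 / 85 = -0.28213078
φ = arcsin(-0.28213078) = -16.387418°

-16.3874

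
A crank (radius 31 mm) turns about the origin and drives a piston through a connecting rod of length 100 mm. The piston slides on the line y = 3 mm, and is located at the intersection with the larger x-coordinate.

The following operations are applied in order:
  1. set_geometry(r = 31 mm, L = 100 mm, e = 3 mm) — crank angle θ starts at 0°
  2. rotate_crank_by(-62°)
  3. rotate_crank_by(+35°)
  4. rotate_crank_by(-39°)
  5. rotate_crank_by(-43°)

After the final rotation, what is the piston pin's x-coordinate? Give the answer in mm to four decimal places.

84.5435

set_geometry: r = 31 mm, L = 100 mm, e = 3 mm; θ ← 0°
rotate_crank_by(-62°): θ ← 0° -62° = -62°
rotate_crank_by(+35°): θ ← -62° +35° = -27°
rotate_crank_by(-39°): θ ← -27° -39° = -66°
rotate_crank_by(-43°): θ ← -66° -43° = -109°
crank pin P = (r cos θ, r sin θ) = (-10.092613, -29.311076)
h = r sin θ − e = -29.311076 − 3 = -32.311076
x = r cos θ + √(L² − h²) = -10.092613 + √(10000.0 − 1044.0056) = -10.092613 + 94.636116 = 84.543503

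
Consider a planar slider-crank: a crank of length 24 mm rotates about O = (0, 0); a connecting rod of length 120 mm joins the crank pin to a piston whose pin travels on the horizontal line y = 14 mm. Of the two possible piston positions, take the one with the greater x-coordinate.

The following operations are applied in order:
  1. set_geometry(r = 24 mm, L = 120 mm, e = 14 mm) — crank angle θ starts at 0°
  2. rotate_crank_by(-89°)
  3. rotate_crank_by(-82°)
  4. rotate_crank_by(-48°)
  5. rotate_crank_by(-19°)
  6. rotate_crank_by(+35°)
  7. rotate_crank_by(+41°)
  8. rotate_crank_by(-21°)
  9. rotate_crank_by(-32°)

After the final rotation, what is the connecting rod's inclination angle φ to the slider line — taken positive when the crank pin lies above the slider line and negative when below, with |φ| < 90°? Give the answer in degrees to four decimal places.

set_geometry: r = 24 mm, L = 120 mm, e = 14 mm; θ ← 0°
rotate_crank_by(-89°): θ ← 0° -89° = -89°
rotate_crank_by(-82°): θ ← -89° -82° = -171°
rotate_crank_by(-48°): θ ← -171° -48° = -219°
rotate_crank_by(-19°): θ ← -219° -19° = -238°
rotate_crank_by(+35°): θ ← -238° +35° = -203°
rotate_crank_by(+41°): θ ← -203° +41° = -162°
rotate_crank_by(-21°): θ ← -162° -21° = -183°
rotate_crank_by(-32°): θ ← -183° -32° = -215°
crank pin P = (r cos θ, r sin θ) = (-19.659649, 13.765834)
h = r sin θ − e = 13.765834 − 14 = -0.234166
sin φ = h / L = -0.234166 / 120 = -0.00195138
φ = arcsin(-0.00195138) = -0.111806°

-0.1118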